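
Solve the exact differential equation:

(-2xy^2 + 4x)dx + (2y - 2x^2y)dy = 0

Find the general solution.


Check exactness: ∂M/∂y = -4xy and ∂N/∂x = -4xy; equal, so the equation is exact.
Integrate M with respect to x (treating y as constant): ∫M dx = -x^2y^2 + 2x^2 + h(y).
Differentiate w.r.t. y and set equal to N: the x-dependent terms already match, leaving h'(y) = 2y. Integrate: h(y) = y^2.
So F(x,y) = y^2 - x^2y^2 + 2x^2.
General solution: y^2 - x^2y^2 + 2x^2 = C.


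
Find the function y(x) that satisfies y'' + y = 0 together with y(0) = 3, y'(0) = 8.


Characteristic roots of r² + 1 = 0 are ±1i, so y = C₁cos(x) + C₂sin(x).
Apply y(0) = 3: C₁ = 3. Differentiate and apply y'(0) = 8: 1·C₂ = 8, so C₂ = 8.
Particular solution: y = 3cos(x) + 8sin(x).


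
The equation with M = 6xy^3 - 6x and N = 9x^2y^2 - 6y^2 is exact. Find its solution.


Check exactness: ∂M/∂y = 18xy^2 and ∂N/∂x = 18xy^2; equal, so the equation is exact.
Integrate M with respect to x (treating y as constant): ∫M dx = 3x^2y^3 - 3x^2 + h(y).
Differentiate w.r.t. y and set equal to N: the x-dependent terms already match, leaving h'(y) = -6y^2. Integrate: h(y) = -2y^3.
So F(x,y) = 3x^2y^3 - 2y^3 - 3x^2.
General solution: 3x^2y^3 - 2y^3 - 3x^2 = C.


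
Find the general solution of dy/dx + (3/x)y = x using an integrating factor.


P(x) = 3/x ⇒ μ = x^3.
(x^3 y)' = x^4 ⇒ x^3 y = x^5/(5) + C.
Solve for y: y = (1/5)x^2 + C/x^3.


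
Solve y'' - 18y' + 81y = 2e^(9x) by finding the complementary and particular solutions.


Characteristic polynomial (r - 9)² = 0; repeated root r = 9.
y_h = (C₁ + C₂x)e^(9x). Forcing matches the repeated root (resonance), so try y_p = Ax² e^(9x).
Substitute and solve for A: 2A = 2, so A = 1.
General solution: y = (C₁ + C₂x + x²)e^(9x).


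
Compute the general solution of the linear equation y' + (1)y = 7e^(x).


P(x) = 1 ⇒ μ = e^(x).
(μ y)' = 7e^(2x) ⇒ μ y = (7/2)e^(2x) + C.
Divide by μ: y = (7/2)e^(x) + Ce^(-x).


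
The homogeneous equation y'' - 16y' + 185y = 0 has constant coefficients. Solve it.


Characteristic equation: r² - 16r + 185 = 0.
Discriminant is negative; roots r = 8 ± 11i (complex conjugate pair).
General solution uses e^(α x)(C₁ cos(β x) + C₂ sin(β x)): y = e^(8x)(C₁cos(11x) + C₂sin(11x)).


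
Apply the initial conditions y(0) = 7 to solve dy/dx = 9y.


General solution of y' = 9y is y = Ce^(9x).
Apply y(0) = 7: C = 7.
Particular solution: y = 7e^(9x).


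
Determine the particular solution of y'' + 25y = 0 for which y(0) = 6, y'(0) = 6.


Characteristic roots of r² + 25 = 0 are ±5i, so y = C₁cos(5x) + C₂sin(5x).
Apply y(0) = 6: C₁ = 6. Differentiate and apply y'(0) = 6: 5·C₂ = 6, so C₂ = 6/5.
Particular solution: y = 6cos(5x) + (6/5)sin(5x).


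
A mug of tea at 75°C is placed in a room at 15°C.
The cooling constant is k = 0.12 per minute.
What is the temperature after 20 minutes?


Newton's law: dT/dt = -k(T - T_a) has solution T(t) = T_a + (T₀ - T_a)e^(-kt).
Plug in T_a = 15, T₀ = 75, k = 0.12, t = 20: T(20) = 15 + (60)e^(-2.40) ≈ 20.4°C.


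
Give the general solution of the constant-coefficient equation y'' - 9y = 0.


Characteristic equation: r² - 9 = 0.
Factor: (r + 3)(r - 3) = 0 ⇒ r = -3, 3 (distinct real).
General solution: y = C₁e^(-3x) + C₂e^(3x).


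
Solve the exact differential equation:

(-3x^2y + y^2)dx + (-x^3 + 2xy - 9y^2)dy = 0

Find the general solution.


Check exactness: ∂M/∂y = -3x^2 + 2y and ∂N/∂x = -3x^2 + 2y; equal, so the equation is exact.
Integrate M with respect to x (treating y as constant): ∫M dx = -x^3y + xy^2 + h(y).
Differentiate w.r.t. y and set equal to N: the x-dependent terms already match, leaving h'(y) = -9y^2. Integrate: h(y) = -3y^3.
So F(x,y) = -x^3y + xy^2 - 3y^3.
General solution: -x^3y + xy^2 - 3y^3 = C.


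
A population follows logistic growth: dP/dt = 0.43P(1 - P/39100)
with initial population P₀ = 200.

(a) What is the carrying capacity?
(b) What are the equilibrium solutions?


Logistic ODE dP/dt = 0.43P(1 - P/39100) has equilibria where dP/dt = 0, i.e. P = 0 or P = 39100.
The coefficient (1 - P/K) = 0 when P = K, identifying K = 39100 as the carrying capacity.
(a) K = 39100; (b) equilibria P = 0 and P = 39100.


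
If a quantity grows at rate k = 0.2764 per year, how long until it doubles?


Exponential growth: P(t) = P₀ e^(0.2764t). Set P(t)/P₀ = 2: e^(0.2764t) = 2.
Solve: t = ln(2)/0.2764 ≈ 2.51 years.


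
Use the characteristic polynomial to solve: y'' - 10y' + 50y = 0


Characteristic equation: r² - 10r + 50 = 0.
Discriminant is negative; roots r = 5 ± 5i (complex conjugate pair).
General solution uses e^(α x)(C₁ cos(β x) + C₂ sin(β x)): y = e^(5x)(C₁cos(5x) + C₂sin(5x)).


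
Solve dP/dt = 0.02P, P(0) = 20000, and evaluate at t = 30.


The ODE dP/dt = 0.02P has solution P(t) = P(0)e^(0.02t).
Substitute P(0) = 20000 and t = 30: P(30) = 20000 e^(0.60) ≈ 36442.


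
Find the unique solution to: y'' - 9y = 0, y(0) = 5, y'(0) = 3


Characteristic roots of r² - 9 = 0 are 3, -3.
General solution y = c₁ e^(3x) + c₂ e^(-3x).
Apply y(0) = 5: c₁ + c₂ = 5. Apply y'(0) = 3: 3 c₁ - 3 c₂ = 3.
Solve: c₁ = 3, c₂ = 2.
Particular solution: y = 3e^(3x) + 2e^(-3x).


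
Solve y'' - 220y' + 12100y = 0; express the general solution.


Characteristic equation: r² - 220r + 12100 = 0, i.e. (r - 110)² = 0.
Repeated root r = 110; include an x factor for the second linearly independent solution.
General solution: y = (C₁ + C₂x)e^(110x).


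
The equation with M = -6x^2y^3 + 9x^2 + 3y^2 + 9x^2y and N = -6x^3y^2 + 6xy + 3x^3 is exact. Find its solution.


Check exactness: ∂M/∂y = -18x^2y^2 + 6y + 9x^2 and ∂N/∂x = -18x^2y^2 + 6y + 9x^2; equal, so the equation is exact.
Integrate M with respect to x (treating y as constant): ∫M dx = -2x^3y^3 + 3x^3 + 3xy^2 + 3x^3y + h(y).
Differentiate w.r.t. y and set equal to N: all terms match, so h'(y) = 0 and h is a constant absorbed into C.
General solution: -2x^3y^3 + 3x^3 + 3xy^2 + 3x^3y = C.


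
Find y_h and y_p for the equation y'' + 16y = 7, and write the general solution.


Homogeneous part: r² + 16 = 0 ⇒ r = ±4i, so y_h = C₁cos(4x) + C₂sin(4x).
Try constant y_p = A; plug in: 16A = 7 ⇒ A = 7/16.
General solution: y = C₁cos(4x) + C₂sin(4x) + 7/16.


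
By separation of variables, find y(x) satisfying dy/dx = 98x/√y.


Separate: √y dy = 98x dx.
Integrate: (2/3)y^(3/2) = 49x² + C.


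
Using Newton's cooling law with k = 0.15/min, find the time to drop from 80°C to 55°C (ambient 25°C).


From T(t) = T_a + (T₀ - T_a)e^(-kt), set T(t) = 55:
(55 - 25) / (80 - 25) = e^(-0.15t), so t = -ln(0.545)/0.15 ≈ 4.0 minutes.


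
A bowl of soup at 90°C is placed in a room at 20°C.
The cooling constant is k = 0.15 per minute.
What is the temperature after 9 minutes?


Newton's law: dT/dt = -k(T - T_a) has solution T(t) = T_a + (T₀ - T_a)e^(-kt).
Plug in T_a = 20, T₀ = 90, k = 0.15, t = 9: T(9) = 20 + (70)e^(-1.35) ≈ 38.1°C.


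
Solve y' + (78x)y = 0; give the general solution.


P(x) = 78x ⇒ μ = e^(39x²).
Q(x) = 0 so μ y is constant: y = Ce^(-39x²).


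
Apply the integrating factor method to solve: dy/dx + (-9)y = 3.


P(x) = -9 ⇒ μ = e^(-9x).
(μ y)' = 3e^(-9x) ⇒ μ y = -(1/3)e^(-9x) + C.
Divide by μ: y = -1/3 + Ce^(9x).


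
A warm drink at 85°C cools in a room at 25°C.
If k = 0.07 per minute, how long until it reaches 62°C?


From T(t) = T_a + (T₀ - T_a)e^(-kt), set T(t) = 62:
(62 - 25) / (85 - 25) = e^(-0.07t), so t = -ln(0.617)/0.07 ≈ 6.9 minutes.


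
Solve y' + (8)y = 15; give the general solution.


P(x) = 8, Q(x) = 15; integrating factor μ = e^(8x).
(μ y)' = 15e^(8x) ⇒ μ y = (15/8)e^(8x) + C.
Divide by μ: y = 15/8 + Ce^(-8x).


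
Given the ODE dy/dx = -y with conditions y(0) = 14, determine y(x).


General solution of y' = -y is y = Ce^(-x).
Apply y(0) = 14: C = 14.
Particular solution: y = 14e^(-x).


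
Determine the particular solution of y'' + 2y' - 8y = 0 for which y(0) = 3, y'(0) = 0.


Characteristic roots of r² + 2r - 8 = 0 are -4, 2.
General solution y = c₁ e^(-4x) + c₂ e^(2x).
Apply y(0) = 3: c₁ + c₂ = 3. Apply y'(0) = 0: -4 c₁ + 2 c₂ = 0.
Solve: c₁ = 1, c₂ = 2.
Particular solution: y = e^(-4x) + 2e^(2x).


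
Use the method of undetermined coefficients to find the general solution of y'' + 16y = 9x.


Homogeneous: r² + 16 = 0 ⇒ r = ±4i, y_h = C₁cos(4x) + C₂sin(4x).
Polynomial forcing; try y_p = Ax + B. Then y_p'' + 16 y_p = 16(Ax + B) = 9x, so B = 0 and A = 9/16.
General solution: y = C₁cos(4x) + C₂sin(4x) + (9/16)x.


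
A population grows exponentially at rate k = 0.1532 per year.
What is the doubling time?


Exponential growth: P(t) = P₀ e^(0.1532t). Set P(t)/P₀ = 2: e^(0.1532t) = 2.
Solve: t = ln(2)/0.1532 ≈ 4.52 years.


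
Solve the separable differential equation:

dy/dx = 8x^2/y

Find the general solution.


Separate variables: y dy = 8x^2 dx.
Integrate both sides: y²/2 = (8/3)x^3 + C₀.
Multiply by 2: y² = (16/3)x^3 + C.


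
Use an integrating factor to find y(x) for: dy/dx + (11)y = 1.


P(x) = 11, Q(x) = 1; integrating factor μ = e^(11x).
(μ y)' = e^(11x) ⇒ μ y = (1/11)e^(11x) + C.
Divide by μ: y = 1/11 + Ce^(-11x).


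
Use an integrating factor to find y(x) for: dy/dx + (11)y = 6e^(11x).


P(x) = 11 ⇒ μ = e^(11x).
(μ y)' = 6e^(22x) ⇒ μ y = (6/22)e^(22x) + C.
Divide by μ: y = (3/11)e^(11x) + Ce^(-11x).


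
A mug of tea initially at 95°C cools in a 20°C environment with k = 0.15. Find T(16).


Newton's law: dT/dt = -k(T - T_a) has solution T(t) = T_a + (T₀ - T_a)e^(-kt).
Plug in T_a = 20, T₀ = 95, k = 0.15, t = 16: T(16) = 20 + (75)e^(-2.40) ≈ 26.8°C.


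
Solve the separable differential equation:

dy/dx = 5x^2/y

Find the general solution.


Separate variables: y dy = 5x^2 dx.
Integrate both sides: y²/2 = (5/3)x^3 + C₀.
Multiply by 2: y² = (10/3)x^3 + C.


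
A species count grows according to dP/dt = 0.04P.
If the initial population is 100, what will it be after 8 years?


The ODE dP/dt = 0.04P has solution P(t) = P(0)e^(0.04t).
Substitute P(0) = 100 and t = 8: P(8) = 100 e^(0.32) ≈ 138.


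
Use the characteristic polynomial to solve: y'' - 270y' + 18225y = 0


Characteristic equation: r² - 270r + 18225 = 0, i.e. (r - 135)² = 0.
Repeated root r = 135; include an x factor for the second linearly independent solution.
General solution: y = (C₁ + C₂x)e^(135x).


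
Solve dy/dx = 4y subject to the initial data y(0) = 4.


General solution of y' = 4y is y = Ce^(4x).
Apply y(0) = 4: C = 4.
Particular solution: y = 4e^(4x).


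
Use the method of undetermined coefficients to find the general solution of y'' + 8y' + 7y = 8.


Characteristic roots of r² + 8r + 7 = 0 are -1, -7.
y_h = C₁e^(-x) + C₂e^(-7x).
Constant forcing; try y_p = A. Then 7A = 8 ⇒ A = 8/7.
General solution: y = C₁e^(-x) + C₂e^(-7x) + 8/7.


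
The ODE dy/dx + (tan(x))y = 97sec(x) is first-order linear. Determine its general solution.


P(x) = tan(x) ⇒ μ = e^(∫tan(x)dx) = sec(x).
(sec(x) y)' = 97sec²(x) ⇒ sec(x) y = 97tan(x) + C.
Multiply by cos(x): y = 97sin(x) + C·cos(x).


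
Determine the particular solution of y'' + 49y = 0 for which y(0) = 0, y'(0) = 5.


Characteristic roots of r² + 49 = 0 are ±7i, so y = C₁cos(7x) + C₂sin(7x).
Apply y(0) = 0: C₁ = 0. Differentiate and apply y'(0) = 5: 7·C₂ = 5, so C₂ = 5/7.
Particular solution: y = (5/7)sin(7x).


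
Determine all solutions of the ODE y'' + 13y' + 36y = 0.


Characteristic equation: r² + 13r + 36 = 0.
Factor: (r + 4)(r + 9) = 0 ⇒ r = -4, -9 (distinct real).
General solution: y = C₁e^(-4x) + C₂e^(-9x).


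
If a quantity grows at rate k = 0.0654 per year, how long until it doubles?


Exponential growth: P(t) = P₀ e^(0.0654t). Set P(t)/P₀ = 2: e^(0.0654t) = 2.
Solve: t = ln(2)/0.0654 ≈ 10.60 years.


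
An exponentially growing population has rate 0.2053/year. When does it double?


Exponential growth: P(t) = P₀ e^(0.2053t). Set P(t)/P₀ = 2: e^(0.2053t) = 2.
Solve: t = ln(2)/0.2053 ≈ 3.38 years.


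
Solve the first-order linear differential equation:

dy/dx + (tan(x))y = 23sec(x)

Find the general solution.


P(x) = tan(x) ⇒ μ = e^(∫tan(x)dx) = sec(x).
(sec(x) y)' = 23sec²(x) ⇒ sec(x) y = 23tan(x) + C.
Multiply by cos(x): y = 23sin(x) + C·cos(x).


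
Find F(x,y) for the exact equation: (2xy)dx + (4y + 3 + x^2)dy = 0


Check exactness: ∂M/∂y = 2x and ∂N/∂x = 2x; equal, so the equation is exact.
Integrate M with respect to x (treating y as constant): ∫M dx = x^2y + h(y).
Differentiate w.r.t. y and set equal to N: the x-dependent terms already match, leaving h'(y) = 4y + 3. Integrate: h(y) = 2y^2 + 3y.
So F(x,y) = 2y^2 + 3y + x^2y.
General solution: 2y^2 + 3y + x^2y = C.


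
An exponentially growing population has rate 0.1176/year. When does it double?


Exponential growth: P(t) = P₀ e^(0.1176t). Set P(t)/P₀ = 2: e^(0.1176t) = 2.
Solve: t = ln(2)/0.1176 ≈ 5.89 years.


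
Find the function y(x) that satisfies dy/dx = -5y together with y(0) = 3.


General solution of y' = -5y is y = Ce^(-5x).
Apply y(0) = 3: C = 3.
Particular solution: y = 3e^(-5x).


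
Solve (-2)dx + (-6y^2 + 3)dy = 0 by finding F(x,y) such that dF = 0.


Check exactness: ∂M/∂y = 0 and ∂N/∂x = 0; equal, so the equation is exact.
Integrate M with respect to x (treating y as constant): ∫M dx = -2x + h(y).
Differentiate w.r.t. y and set equal to N: the x-dependent terms already match, leaving h'(y) = -6y^2 + 3. Integrate: h(y) = -2y^3 + 3y.
So F(x,y) = -2y^3 - 2x + 3y.
General solution: -2y^3 - 2x + 3y = C.


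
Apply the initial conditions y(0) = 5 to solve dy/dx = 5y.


General solution of y' = 5y is y = Ce^(5x).
Apply y(0) = 5: C = 5.
Particular solution: y = 5e^(5x).


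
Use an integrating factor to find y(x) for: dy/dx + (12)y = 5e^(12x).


P(x) = 12 ⇒ μ = e^(12x).
(μ y)' = 5e^(24x) ⇒ μ y = (5/24)e^(24x) + C.
Divide by μ: y = (5/24)e^(12x) + Ce^(-12x).


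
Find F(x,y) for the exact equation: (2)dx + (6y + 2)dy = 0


Check exactness: ∂M/∂y = 0 and ∂N/∂x = 0; equal, so the equation is exact.
Integrate M with respect to x (treating y as constant): ∫M dx = 2x + h(y).
Differentiate w.r.t. y and set equal to N: the x-dependent terms already match, leaving h'(y) = 6y + 2. Integrate: h(y) = 3y^2 + 2y.
So F(x,y) = 2x + 3y^2 + 2y.
General solution: 2x + 3y^2 + 2y = C.


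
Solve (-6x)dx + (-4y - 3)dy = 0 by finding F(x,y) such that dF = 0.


Check exactness: ∂M/∂y = 0 and ∂N/∂x = 0; equal, so the equation is exact.
Integrate M with respect to x (treating y as constant): ∫M dx = -3x^2 + h(y).
Differentiate w.r.t. y and set equal to N: the x-dependent terms already match, leaving h'(y) = -4y - 3. Integrate: h(y) = -2y^2 - 3y.
So F(x,y) = -3x^2 - 2y^2 - 3y.
General solution: -3x^2 - 2y^2 - 3y = C.


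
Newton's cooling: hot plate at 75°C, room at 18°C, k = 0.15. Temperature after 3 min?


Newton's law: dT/dt = -k(T - T_a) has solution T(t) = T_a + (T₀ - T_a)e^(-kt).
Plug in T_a = 18, T₀ = 75, k = 0.15, t = 3: T(3) = 18 + (57)e^(-0.45) ≈ 54.3°C.


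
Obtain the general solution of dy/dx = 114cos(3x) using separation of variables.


g(y) = 1, so integrate directly: y = ∫ 114cos(3x) dx = 38sin(3x) + C.


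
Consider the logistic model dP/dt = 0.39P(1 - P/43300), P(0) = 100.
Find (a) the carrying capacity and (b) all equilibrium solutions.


Logistic ODE dP/dt = 0.39P(1 - P/43300) has equilibria where dP/dt = 0, i.e. P = 0 or P = 43300.
The coefficient (1 - P/K) = 0 when P = K, identifying K = 43300 as the carrying capacity.
(a) K = 43300; (b) equilibria P = 0 and P = 43300.


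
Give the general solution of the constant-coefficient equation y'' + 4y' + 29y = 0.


Characteristic equation: r² + 4r + 29 = 0.
Discriminant is negative; roots r = -2 ± 5i (complex conjugate pair).
General solution uses e^(α x)(C₁ cos(β x) + C₂ sin(β x)): y = e^(-2x)(C₁cos(5x) + C₂sin(5x)).


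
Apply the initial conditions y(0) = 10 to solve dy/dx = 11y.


General solution of y' = 11y is y = Ce^(11x).
Apply y(0) = 10: C = 10.
Particular solution: y = 10e^(11x).


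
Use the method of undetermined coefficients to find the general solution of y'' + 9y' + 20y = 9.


Characteristic roots of r² + 9r + 20 = 0 are -5, -4.
y_h = C₁e^(-5x) + C₂e^(-4x).
Constant forcing; try y_p = A. Then 20A = 9 ⇒ A = 9/20.
General solution: y = C₁e^(-5x) + C₂e^(-4x) + 9/20.


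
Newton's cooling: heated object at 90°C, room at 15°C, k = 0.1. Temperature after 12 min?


Newton's law: dT/dt = -k(T - T_a) has solution T(t) = T_a + (T₀ - T_a)e^(-kt).
Plug in T_a = 15, T₀ = 90, k = 0.1, t = 12: T(12) = 15 + (75)e^(-1.20) ≈ 37.6°C.


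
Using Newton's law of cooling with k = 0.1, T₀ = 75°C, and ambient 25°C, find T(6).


Newton's law: dT/dt = -k(T - T_a) has solution T(t) = T_a + (T₀ - T_a)e^(-kt).
Plug in T_a = 25, T₀ = 75, k = 0.1, t = 6: T(6) = 25 + (50)e^(-0.60) ≈ 52.4°C.


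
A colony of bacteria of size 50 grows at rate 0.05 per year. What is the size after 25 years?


The ODE dP/dt = 0.05P has solution P(t) = P(0)e^(0.05t).
Substitute P(0) = 50 and t = 25: P(25) = 50 e^(1.25) ≈ 175.


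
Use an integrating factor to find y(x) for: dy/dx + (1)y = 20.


P(x) = 1, Q(x) = 20; integrating factor μ = e^(x).
(μ y)' = 20e^(x) ⇒ μ y = 20e^(x) + C.
Divide by μ: y = 20 + Ce^(-x).


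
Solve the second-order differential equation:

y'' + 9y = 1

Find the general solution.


Homogeneous part: r² + 9 = 0 ⇒ r = ±3i, so y_h = C₁cos(3x) + C₂sin(3x).
Try constant y_p = A; plug in: 9A = 1 ⇒ A = 1/9.
General solution: y = C₁cos(3x) + C₂sin(3x) + 1/9.


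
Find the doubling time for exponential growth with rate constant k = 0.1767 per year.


Exponential growth: P(t) = P₀ e^(0.1767t). Set P(t)/P₀ = 2: e^(0.1767t) = 2.
Solve: t = ln(2)/0.1767 ≈ 3.92 years.


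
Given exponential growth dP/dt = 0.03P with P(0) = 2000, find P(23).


The ODE dP/dt = 0.03P has solution P(t) = P(0)e^(0.03t).
Substitute P(0) = 2000 and t = 23: P(23) = 2000 e^(0.69) ≈ 3987.


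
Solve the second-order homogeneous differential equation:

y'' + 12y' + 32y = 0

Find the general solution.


Characteristic equation: r² + 12r + 32 = 0.
Factor: (r + 8)(r + 4) = 0 ⇒ r = -8, -4 (distinct real).
General solution: y = C₁e^(-8x) + C₂e^(-4x).


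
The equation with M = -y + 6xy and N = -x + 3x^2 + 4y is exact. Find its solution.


Check exactness: ∂M/∂y = -1 + 6x and ∂N/∂x = -1 + 6x; equal, so the equation is exact.
Integrate M with respect to x (treating y as constant): ∫M dx = -xy + 3x^2y + h(y).
Differentiate w.r.t. y and set equal to N: the x-dependent terms already match, leaving h'(y) = 4y. Integrate: h(y) = 2y^2.
So F(x,y) = -xy + 3x^2y + 2y^2.
General solution: -xy + 3x^2y + 2y^2 = C.


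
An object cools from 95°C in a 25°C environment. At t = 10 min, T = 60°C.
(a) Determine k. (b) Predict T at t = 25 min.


Newton's law: T(t) = T_a + (T₀ - T_a)e^(-kt).
(a) Use T(10) = 60: (60 - 25)/(95 - 25) = e^(-k·10), so k = -ln(0.500)/10 ≈ 0.0693.
(b) Apply k to t = 25: T(25) = 25 + (70)e^(-1.733) ≈ 37.4°C.


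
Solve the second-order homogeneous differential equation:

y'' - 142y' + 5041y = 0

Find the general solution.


Characteristic equation: r² - 142r + 5041 = 0, i.e. (r - 71)² = 0.
Repeated root r = 71; include an x factor for the second linearly independent solution.
General solution: y = (C₁ + C₂x)e^(71x).


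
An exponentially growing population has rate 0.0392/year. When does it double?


Exponential growth: P(t) = P₀ e^(0.0392t). Set P(t)/P₀ = 2: e^(0.0392t) = 2.
Solve: t = ln(2)/0.0392 ≈ 17.68 years.


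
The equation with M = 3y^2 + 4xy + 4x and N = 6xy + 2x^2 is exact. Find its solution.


Check exactness: ∂M/∂y = 6y + 4x and ∂N/∂x = 6y + 4x; equal, so the equation is exact.
Integrate M with respect to x (treating y as constant): ∫M dx = 3xy^2 + 2x^2y + 2x^2 + h(y).
Differentiate w.r.t. y and set equal to N: all terms match, so h'(y) = 0 and h is a constant absorbed into C.
General solution: 3xy^2 + 2x^2y + 2x^2 = C.


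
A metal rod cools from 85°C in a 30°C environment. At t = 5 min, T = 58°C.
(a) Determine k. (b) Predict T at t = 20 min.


Newton's law: T(t) = T_a + (T₀ - T_a)e^(-kt).
(a) Use T(5) = 58: (58 - 30)/(85 - 30) = e^(-k·5), so k = -ln(0.509)/5 ≈ 0.1350.
(b) Apply k to t = 20: T(20) = 30 + (55)e^(-2.701) ≈ 33.7°C.


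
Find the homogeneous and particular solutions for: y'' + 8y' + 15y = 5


Characteristic roots of r² + 8r + 15 = 0 are -5, -3.
y_h = C₁e^(-5x) + C₂e^(-3x).
Constant forcing; try y_p = A. Then 15A = 5 ⇒ A = 1/3.
General solution: y = C₁e^(-5x) + C₂e^(-3x) + 1/3.


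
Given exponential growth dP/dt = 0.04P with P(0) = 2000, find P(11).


The ODE dP/dt = 0.04P has solution P(t) = P(0)e^(0.04t).
Substitute P(0) = 2000 and t = 11: P(11) = 2000 e^(0.44) ≈ 3105.


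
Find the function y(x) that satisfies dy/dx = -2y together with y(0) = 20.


General solution of y' = -2y is y = Ce^(-2x).
Apply y(0) = 20: C = 20.
Particular solution: y = 20e^(-2x).


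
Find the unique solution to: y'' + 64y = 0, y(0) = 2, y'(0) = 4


Characteristic roots of r² + 64 = 0 are ±8i, so y = C₁cos(8x) + C₂sin(8x).
Apply y(0) = 2: C₁ = 2. Differentiate and apply y'(0) = 4: 8·C₂ = 4, so C₂ = 1/2.
Particular solution: y = 2cos(8x) + (1/2)sin(8x).


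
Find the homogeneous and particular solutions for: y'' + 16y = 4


Homogeneous part: r² + 16 = 0 ⇒ r = ±4i, so y_h = C₁cos(4x) + C₂sin(4x).
Try constant y_p = A; plug in: 16A = 4 ⇒ A = 1/4.
General solution: y = C₁cos(4x) + C₂sin(4x) + 1/4.


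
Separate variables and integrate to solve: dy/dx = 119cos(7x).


g(y) = 1, so integrate directly: y = ∫ 119cos(7x) dx = 17sin(7x) + C.


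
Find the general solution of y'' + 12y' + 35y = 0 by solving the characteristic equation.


Characteristic equation: r² + 12r + 35 = 0.
Factor: (r + 5)(r + 7) = 0 ⇒ r = -5, -7 (distinct real).
General solution: y = C₁e^(-5x) + C₂e^(-7x).


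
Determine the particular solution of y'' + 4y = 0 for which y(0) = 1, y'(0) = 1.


Characteristic roots of r² + 4 = 0 are ±2i, so y = C₁cos(2x) + C₂sin(2x).
Apply y(0) = 1: C₁ = 1. Differentiate and apply y'(0) = 1: 2·C₂ = 1, so C₂ = 1/2.
Particular solution: y = cos(2x) + (1/2)sin(2x).


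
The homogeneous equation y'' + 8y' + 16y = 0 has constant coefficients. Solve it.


Characteristic equation: r² + 8r + 16 = 0, i.e. (r + 4)² = 0.
Repeated root r = -4; include an x factor for the second linearly independent solution.
General solution: y = (C₁ + C₂x)e^(-4x).


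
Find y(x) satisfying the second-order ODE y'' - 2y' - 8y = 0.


Characteristic equation: r² - 2r - 8 = 0.
Factor: (r + 2)(r - 4) = 0 ⇒ r = -2, 4 (distinct real).
General solution: y = C₁e^(-2x) + C₂e^(4x).


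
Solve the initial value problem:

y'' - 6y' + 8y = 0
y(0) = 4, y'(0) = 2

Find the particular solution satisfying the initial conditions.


Characteristic roots of r² - 6r + 8 = 0 are 4, 2.
General solution y = c₁ e^(4x) + c₂ e^(2x).
Apply y(0) = 4: c₁ + c₂ = 4. Apply y'(0) = 2: 4 c₁ + 2 c₂ = 2.
Solve: c₁ = -3, c₂ = 7.
Particular solution: y = -3e^(4x) + 7e^(2x).


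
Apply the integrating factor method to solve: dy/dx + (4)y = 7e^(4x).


P(x) = 4 ⇒ μ = e^(4x).
(μ y)' = 7e^(8x) ⇒ μ y = (7/8)e^(8x) + C.
Divide by μ: y = (7/8)e^(4x) + Ce^(-4x).


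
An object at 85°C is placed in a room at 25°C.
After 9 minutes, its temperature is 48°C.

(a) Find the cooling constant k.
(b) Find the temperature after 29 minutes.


Newton's law: T(t) = T_a + (T₀ - T_a)e^(-kt).
(a) Use T(9) = 48: (48 - 25)/(85 - 25) = e^(-k·9), so k = -ln(0.383)/9 ≈ 0.1065.
(b) Apply k to t = 29: T(29) = 25 + (60)e^(-3.090) ≈ 27.7°C.


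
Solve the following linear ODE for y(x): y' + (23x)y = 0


P(x) = 23x ⇒ μ = e^((23/2)x²).
Q(x) = 0 so μ y is constant: y = Ce^(-(23/2)x²).


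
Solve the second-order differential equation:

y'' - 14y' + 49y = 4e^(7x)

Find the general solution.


Characteristic polynomial (r - 7)² = 0; repeated root r = 7.
y_h = (C₁ + C₂x)e^(7x). Forcing matches the repeated root (resonance), so try y_p = Ax² e^(7x).
Substitute and solve for A: 2A = 4, so A = 2.
General solution: y = (C₁ + C₂x + 2x²)e^(7x).


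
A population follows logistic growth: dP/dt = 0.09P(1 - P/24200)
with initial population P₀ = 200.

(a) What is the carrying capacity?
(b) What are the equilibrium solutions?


Logistic ODE dP/dt = 0.09P(1 - P/24200) has equilibria where dP/dt = 0, i.e. P = 0 or P = 24200.
The coefficient (1 - P/K) = 0 when P = K, identifying K = 24200 as the carrying capacity.
(a) K = 24200; (b) equilibria P = 0 and P = 24200.


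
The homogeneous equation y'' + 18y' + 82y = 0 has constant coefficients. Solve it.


Characteristic equation: r² + 18r + 82 = 0.
Discriminant is negative; roots r = -9 ± 1i (complex conjugate pair).
General solution uses e^(α x)(C₁ cos(β x) + C₂ sin(β x)): y = e^(-9x)(C₁cos(x) + C₂sin(x)).


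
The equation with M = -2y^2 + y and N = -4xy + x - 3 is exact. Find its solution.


Check exactness: ∂M/∂y = -4y + 1 and ∂N/∂x = -4y + 1; equal, so the equation is exact.
Integrate M with respect to x (treating y as constant): ∫M dx = -2xy^2 + xy + h(y).
Differentiate w.r.t. y and set equal to N: the x-dependent terms already match, leaving h'(y) = -3. Integrate: h(y) = -3y.
So F(x,y) = -2xy^2 + xy - 3y.
General solution: -2xy^2 + xy - 3y = C.


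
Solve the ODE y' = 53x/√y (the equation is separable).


Separate: √y dy = 53x dx.
Integrate: (2/3)y^(3/2) = (53/2)x² + C.


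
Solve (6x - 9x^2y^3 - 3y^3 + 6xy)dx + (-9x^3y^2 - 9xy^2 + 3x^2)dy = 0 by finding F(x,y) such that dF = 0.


Check exactness: ∂M/∂y = -27x^2y^2 - 9y^2 + 6x and ∂N/∂x = -27x^2y^2 - 9y^2 + 6x; equal, so the equation is exact.
Integrate M with respect to x (treating y as constant): ∫M dx = 3x^2 - 3x^3y^3 - 3xy^3 + 3x^2y + h(y).
Differentiate w.r.t. y and set equal to N: all terms match, so h'(y) = 0 and h is a constant absorbed into C.
General solution: 3x^2 - 3x^3y^3 - 3xy^3 + 3x^2y = C.


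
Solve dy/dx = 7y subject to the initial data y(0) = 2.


General solution of y' = 7y is y = Ce^(7x).
Apply y(0) = 2: C = 2.
Particular solution: y = 2e^(7x).


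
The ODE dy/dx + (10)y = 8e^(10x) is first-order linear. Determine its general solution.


P(x) = 10 ⇒ μ = e^(10x).
(μ y)' = 8e^(20x) ⇒ μ y = (8/20)e^(20x) + C.
Divide by μ: y = (2/5)e^(10x) + Ce^(-10x).


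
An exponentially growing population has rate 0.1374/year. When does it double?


Exponential growth: P(t) = P₀ e^(0.1374t). Set P(t)/P₀ = 2: e^(0.1374t) = 2.
Solve: t = ln(2)/0.1374 ≈ 5.04 years.


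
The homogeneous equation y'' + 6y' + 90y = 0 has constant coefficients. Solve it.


Characteristic equation: r² + 6r + 90 = 0.
Discriminant is negative; roots r = -3 ± 9i (complex conjugate pair).
General solution uses e^(α x)(C₁ cos(β x) + C₂ sin(β x)): y = e^(-3x)(C₁cos(9x) + C₂sin(9x)).


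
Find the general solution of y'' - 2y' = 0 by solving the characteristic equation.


Characteristic equation: r² - 2r = 0.
Factor: (r - 0)(r - 2) = 0 ⇒ r = 0, 2 (distinct real).
General solution: y = C₁ + C₂e^(2x).


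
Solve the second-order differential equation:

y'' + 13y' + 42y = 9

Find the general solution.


Characteristic roots of r² + 13r + 42 = 0 are -6, -7.
y_h = C₁e^(-6x) + C₂e^(-7x).
Constant forcing; try y_p = A. Then 42A = 9 ⇒ A = 3/14.
General solution: y = C₁e^(-6x) + C₂e^(-7x) + 3/14.


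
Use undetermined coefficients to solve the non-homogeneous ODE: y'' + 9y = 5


Homogeneous part: r² + 9 = 0 ⇒ r = ±3i, so y_h = C₁cos(3x) + C₂sin(3x).
Try constant y_p = A; plug in: 9A = 5 ⇒ A = 5/9.
General solution: y = C₁cos(3x) + C₂sin(3x) + 5/9.


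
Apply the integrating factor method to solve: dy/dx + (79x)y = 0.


P(x) = 79x ⇒ μ = e^((79/2)x²).
Q(x) = 0 so μ y is constant: y = Ce^(-(79/2)x²).


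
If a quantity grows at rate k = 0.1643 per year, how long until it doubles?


Exponential growth: P(t) = P₀ e^(0.1643t). Set P(t)/P₀ = 2: e^(0.1643t) = 2.
Solve: t = ln(2)/0.1643 ≈ 4.22 years.


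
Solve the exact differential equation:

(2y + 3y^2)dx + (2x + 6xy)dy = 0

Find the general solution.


Check exactness: ∂M/∂y = 2 + 6y and ∂N/∂x = 2 + 6y; equal, so the equation is exact.
Integrate M with respect to x (treating y as constant): ∫M dx = 2xy + 3xy^2 + h(y).
Differentiate w.r.t. y and set equal to N: all terms match, so h'(y) = 0 and h is a constant absorbed into C.
General solution: 2xy + 3xy^2 = C.


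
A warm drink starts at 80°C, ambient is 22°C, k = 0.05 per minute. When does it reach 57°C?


From T(t) = T_a + (T₀ - T_a)e^(-kt), set T(t) = 57:
(57 - 22) / (80 - 22) = e^(-0.05t), so t = -ln(0.603)/0.05 ≈ 10.1 minutes.


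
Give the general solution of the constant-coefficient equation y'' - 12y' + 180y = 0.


Characteristic equation: r² - 12r + 180 = 0.
Discriminant is negative; roots r = 6 ± 12i (complex conjugate pair).
General solution uses e^(α x)(C₁ cos(β x) + C₂ sin(β x)): y = e^(6x)(C₁cos(12x) + C₂sin(12x)).


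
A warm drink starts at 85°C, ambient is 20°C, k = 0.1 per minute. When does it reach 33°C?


From T(t) = T_a + (T₀ - T_a)e^(-kt), set T(t) = 33:
(33 - 20) / (85 - 20) = e^(-0.1t), so t = -ln(0.200)/0.1 ≈ 16.1 minutes.


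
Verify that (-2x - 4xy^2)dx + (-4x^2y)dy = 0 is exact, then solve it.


Check exactness: ∂M/∂y = -8xy and ∂N/∂x = -8xy; equal, so the equation is exact.
Integrate M with respect to x (treating y as constant): ∫M dx = -x^2 - 2x^2y^2 + h(y).
Differentiate w.r.t. y and set equal to N: all terms match, so h'(y) = 0 and h is a constant absorbed into C.
General solution: -x^2 - 2x^2y^2 = C.


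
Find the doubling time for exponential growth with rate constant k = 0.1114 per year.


Exponential growth: P(t) = P₀ e^(0.1114t). Set P(t)/P₀ = 2: e^(0.1114t) = 2.
Solve: t = ln(2)/0.1114 ≈ 6.22 years.


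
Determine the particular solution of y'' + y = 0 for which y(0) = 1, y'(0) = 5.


Characteristic roots of r² + 1 = 0 are ±1i, so y = C₁cos(x) + C₂sin(x).
Apply y(0) = 1: C₁ = 1. Differentiate and apply y'(0) = 5: 1·C₂ = 5, so C₂ = 5.
Particular solution: y = cos(x) + 5sin(x).


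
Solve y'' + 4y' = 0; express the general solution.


Characteristic equation: r² + 4r = 0.
Factor: (r + 4)(r - 0) = 0 ⇒ r = -4, 0 (distinct real).
General solution: y = C₁e^(-4x) + C₂.


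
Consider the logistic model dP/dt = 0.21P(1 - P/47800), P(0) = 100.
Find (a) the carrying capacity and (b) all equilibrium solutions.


Logistic ODE dP/dt = 0.21P(1 - P/47800) has equilibria where dP/dt = 0, i.e. P = 0 or P = 47800.
The coefficient (1 - P/K) = 0 when P = K, identifying K = 47800 as the carrying capacity.
(a) K = 47800; (b) equilibria P = 0 and P = 47800.


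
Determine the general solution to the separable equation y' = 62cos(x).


g(y) = 1, so integrate directly: y = ∫ 62cos(x) dx = 62sin(x) + C.


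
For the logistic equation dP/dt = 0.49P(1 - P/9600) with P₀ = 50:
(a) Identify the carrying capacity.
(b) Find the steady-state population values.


Logistic ODE dP/dt = 0.49P(1 - P/9600) has equilibria where dP/dt = 0, i.e. P = 0 or P = 9600.
The coefficient (1 - P/K) = 0 when P = K, identifying K = 9600 as the carrying capacity.
(a) K = 9600; (b) equilibria P = 0 and P = 9600.


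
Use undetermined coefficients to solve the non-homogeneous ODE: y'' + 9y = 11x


Homogeneous: r² + 9 = 0 ⇒ r = ±3i, y_h = C₁cos(3x) + C₂sin(3x).
Polynomial forcing; try y_p = Ax + B. Then y_p'' + 9 y_p = 9(Ax + B) = 11x, so B = 0 and A = 11/9.
General solution: y = C₁cos(3x) + C₂sin(3x) + (11/9)x.


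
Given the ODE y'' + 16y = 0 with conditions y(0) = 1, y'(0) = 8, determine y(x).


Characteristic roots of r² + 16 = 0 are ±4i, so y = C₁cos(4x) + C₂sin(4x).
Apply y(0) = 1: C₁ = 1. Differentiate and apply y'(0) = 8: 4·C₂ = 8, so C₂ = 2.
Particular solution: y = cos(4x) + 2sin(4x).


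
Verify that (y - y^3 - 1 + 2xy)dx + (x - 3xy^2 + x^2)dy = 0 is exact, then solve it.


Check exactness: ∂M/∂y = 1 - 3y^2 + 2x and ∂N/∂x = 1 - 3y^2 + 2x; equal, so the equation is exact.
Integrate M with respect to x (treating y as constant): ∫M dx = xy - xy^3 - x + x^2y + h(y).
Differentiate w.r.t. y and set equal to N: all terms match, so h'(y) = 0 and h is a constant absorbed into C.
General solution: xy - xy^3 - x + x^2y = C.


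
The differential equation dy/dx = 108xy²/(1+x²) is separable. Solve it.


Separate: dy/y² = 108x/(1+x²) dx.
Integrate LHS: ∫ dy/y² = -1/y.
Integrate RHS via u = 1+x²: 54ln(1+x²) + C.
Result: -1/y = 54ln(1+x²) + C.


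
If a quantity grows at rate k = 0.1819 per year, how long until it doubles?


Exponential growth: P(t) = P₀ e^(0.1819t). Set P(t)/P₀ = 2: e^(0.1819t) = 2.
Solve: t = ln(2)/0.1819 ≈ 3.81 years.


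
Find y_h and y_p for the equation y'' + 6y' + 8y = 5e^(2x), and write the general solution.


Characteristic roots of r² + 6r + 8 = 0 are -4, -2.
y_h = C₁e^(-4x) + C₂e^(-2x).
Forcing exponent 2 is not a characteristic root; try y_p = Ae^(2x).
Substitute: A·(4 + (6)·2 + (8)) = A·24 = 5, so A = 5/24.
General solution: y = C₁e^(-4x) + C₂e^(-2x) + (5/24)e^(2x).


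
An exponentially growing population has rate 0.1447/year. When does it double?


Exponential growth: P(t) = P₀ e^(0.1447t). Set P(t)/P₀ = 2: e^(0.1447t) = 2.
Solve: t = ln(2)/0.1447 ≈ 4.79 years.


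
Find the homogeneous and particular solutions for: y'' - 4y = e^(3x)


Characteristic roots of r² - 4 = 0 are -2, 2.
y_h = C₁e^(-2x) + C₂e^(2x).
Forcing exponent 3 is not a characteristic root; try y_p = Ae^(3x).
Substitute: A·(9 + (0)·3 + (-4)) = A·5 = 1, so A = 1/5.
General solution: y = C₁e^(-2x) + C₂e^(2x) + (1/5)e^(3x).


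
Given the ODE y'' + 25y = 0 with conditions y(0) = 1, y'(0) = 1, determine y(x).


Characteristic roots of r² + 25 = 0 are ±5i, so y = C₁cos(5x) + C₂sin(5x).
Apply y(0) = 1: C₁ = 1. Differentiate and apply y'(0) = 1: 5·C₂ = 1, so C₂ = 1/5.
Particular solution: y = cos(5x) + (1/5)sin(5x).


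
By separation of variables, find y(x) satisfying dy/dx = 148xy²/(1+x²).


Separate: dy/y² = 148x/(1+x²) dx.
Integrate LHS: ∫ dy/y² = -1/y.
Integrate RHS via u = 1+x²: 74ln(1+x²) + C.
Result: -1/y = 74ln(1+x²) + C.


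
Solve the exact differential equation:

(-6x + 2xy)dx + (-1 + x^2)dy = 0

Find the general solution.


Check exactness: ∂M/∂y = 2x and ∂N/∂x = 2x; equal, so the equation is exact.
Integrate M with respect to x (treating y as constant): ∫M dx = -3x^2 + x^2y + h(y).
Differentiate w.r.t. y and set equal to N: the x-dependent terms already match, leaving h'(y) = -1. Integrate: h(y) = -y.
So F(x,y) = -y - 3x^2 + x^2y.
General solution: -y - 3x^2 + x^2y = C.


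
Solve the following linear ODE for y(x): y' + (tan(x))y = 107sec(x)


P(x) = tan(x) ⇒ μ = e^(∫tan(x)dx) = sec(x).
(sec(x) y)' = 107sec²(x) ⇒ sec(x) y = 107tan(x) + C.
Multiply by cos(x): y = 107sin(x) + C·cos(x).


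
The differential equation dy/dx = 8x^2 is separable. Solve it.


Integrate both sides with respect to x: y = ∫ 8x^2 dx = (8/3)x^3 + C.


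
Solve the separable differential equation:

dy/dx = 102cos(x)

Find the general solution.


g(y) = 1, so integrate directly: y = ∫ 102cos(x) dx = 102sin(x) + C.


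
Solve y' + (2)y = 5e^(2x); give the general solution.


P(x) = 2 ⇒ μ = e^(2x).
(μ y)' = 5e^(4x) ⇒ μ y = (5/4)e^(4x) + C.
Divide by μ: y = (5/4)e^(2x) + Ce^(-2x).


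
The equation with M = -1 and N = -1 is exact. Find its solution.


Check exactness: ∂M/∂y = 0 and ∂N/∂x = 0; equal, so the equation is exact.
Integrate M with respect to x (treating y as constant): ∫M dx = -x + h(y).
Differentiate w.r.t. y and set equal to N: the x-dependent terms already match, leaving h'(y) = -1. Integrate: h(y) = -y.
So F(x,y) = -y - x.
General solution: -y - x = C.


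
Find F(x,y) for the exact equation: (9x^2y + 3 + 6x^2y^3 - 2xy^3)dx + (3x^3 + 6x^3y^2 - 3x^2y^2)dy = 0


Check exactness: ∂M/∂y = 9x^2 + 18x^2y^2 - 6xy^2 and ∂N/∂x = 9x^2 + 18x^2y^2 - 6xy^2; equal, so the equation is exact.
Integrate M with respect to x (treating y as constant): ∫M dx = 3x^3y + 3x + 2x^3y^3 - x^2y^3 + h(y).
Differentiate w.r.t. y and set equal to N: all terms match, so h'(y) = 0 and h is a constant absorbed into C.
General solution: 3x^3y + 3x + 2x^3y^3 - x^2y^3 = C.


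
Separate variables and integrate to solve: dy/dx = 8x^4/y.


Separate variables: y dy = 8x^4 dx.
Integrate both sides: y²/2 = (8/5)x^5 + C₀.
Multiply by 2: y² = (16/5)x^5 + C.


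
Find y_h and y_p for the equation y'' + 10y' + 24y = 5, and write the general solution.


Characteristic roots of r² + 10r + 24 = 0 are -6, -4.
y_h = C₁e^(-6x) + C₂e^(-4x).
Constant forcing; try y_p = A. Then 24A = 5 ⇒ A = 5/24.
General solution: y = C₁e^(-6x) + C₂e^(-4x) + 5/24.


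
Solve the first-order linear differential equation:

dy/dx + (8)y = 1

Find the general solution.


P(x) = 8, Q(x) = 1; integrating factor μ = e^(8x).
(μ y)' = e^(8x) ⇒ μ y = (1/8)e^(8x) + C.
Divide by μ: y = 1/8 + Ce^(-8x).


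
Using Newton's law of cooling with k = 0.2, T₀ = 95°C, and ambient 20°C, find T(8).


Newton's law: dT/dt = -k(T - T_a) has solution T(t) = T_a + (T₀ - T_a)e^(-kt).
Plug in T_a = 20, T₀ = 95, k = 0.2, t = 8: T(8) = 20 + (75)e^(-1.60) ≈ 35.1°C.


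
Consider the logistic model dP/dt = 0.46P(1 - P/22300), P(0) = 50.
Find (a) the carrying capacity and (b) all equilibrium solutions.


Logistic ODE dP/dt = 0.46P(1 - P/22300) has equilibria where dP/dt = 0, i.e. P = 0 or P = 22300.
The coefficient (1 - P/K) = 0 when P = K, identifying K = 22300 as the carrying capacity.
(a) K = 22300; (b) equilibria P = 0 and P = 22300.


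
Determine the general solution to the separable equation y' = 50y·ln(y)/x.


Separate: dy/[y ln(y)] = 50 dx/x.
Substitute u = ln(y): du/u = 50 dx/x.
Integrate: ln|ln(y)| = 50ln|x| + C₀, hence ln(y) = C·x^50.


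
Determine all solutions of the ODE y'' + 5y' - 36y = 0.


Characteristic equation: r² + 5r - 36 = 0.
Factor: (r - 4)(r + 9) = 0 ⇒ r = 4, -9 (distinct real).
General solution: y = C₁e^(4x) + C₂e^(-9x).


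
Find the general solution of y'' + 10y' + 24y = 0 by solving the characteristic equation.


Characteristic equation: r² + 10r + 24 = 0.
Factor: (r + 4)(r + 6) = 0 ⇒ r = -4, -6 (distinct real).
General solution: y = C₁e^(-4x) + C₂e^(-6x).


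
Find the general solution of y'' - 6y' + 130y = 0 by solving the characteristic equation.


Characteristic equation: r² - 6r + 130 = 0.
Discriminant is negative; roots r = 3 ± 11i (complex conjugate pair).
General solution uses e^(α x)(C₁ cos(β x) + C₂ sin(β x)): y = e^(3x)(C₁cos(11x) + C₂sin(11x)).


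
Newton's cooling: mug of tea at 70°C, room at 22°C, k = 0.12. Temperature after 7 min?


Newton's law: dT/dt = -k(T - T_a) has solution T(t) = T_a + (T₀ - T_a)e^(-kt).
Plug in T_a = 22, T₀ = 70, k = 0.12, t = 7: T(7) = 22 + (48)e^(-0.84) ≈ 42.7°C.
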